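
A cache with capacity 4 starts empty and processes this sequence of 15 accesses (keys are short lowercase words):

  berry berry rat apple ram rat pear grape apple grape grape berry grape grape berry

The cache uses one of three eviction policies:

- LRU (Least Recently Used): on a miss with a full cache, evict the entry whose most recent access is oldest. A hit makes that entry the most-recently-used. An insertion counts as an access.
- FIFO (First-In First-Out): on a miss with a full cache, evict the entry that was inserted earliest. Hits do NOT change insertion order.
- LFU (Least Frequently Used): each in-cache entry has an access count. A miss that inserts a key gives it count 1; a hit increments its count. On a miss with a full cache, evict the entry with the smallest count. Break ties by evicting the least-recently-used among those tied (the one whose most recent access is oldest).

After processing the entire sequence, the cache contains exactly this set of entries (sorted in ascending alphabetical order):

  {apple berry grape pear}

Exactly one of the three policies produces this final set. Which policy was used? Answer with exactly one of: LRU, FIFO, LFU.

Answer: LRU

Derivation:
Simulating under each policy and comparing final sets:
  LRU: final set = {apple berry grape pear} -> MATCHES target
  FIFO: final set = {berry grape pear ram} -> differs
  LFU: final set = {apple berry grape rat} -> differs
Only LRU produces the target set.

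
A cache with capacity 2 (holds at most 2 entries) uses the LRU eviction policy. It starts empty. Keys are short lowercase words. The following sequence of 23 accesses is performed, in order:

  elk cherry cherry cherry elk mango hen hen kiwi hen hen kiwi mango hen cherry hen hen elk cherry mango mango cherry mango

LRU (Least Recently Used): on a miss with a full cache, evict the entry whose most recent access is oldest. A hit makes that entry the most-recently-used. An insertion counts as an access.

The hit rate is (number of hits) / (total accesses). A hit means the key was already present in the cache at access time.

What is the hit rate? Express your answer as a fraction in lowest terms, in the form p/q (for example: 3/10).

Answer: 12/23

Derivation:
LRU simulation (capacity=2):
  1. access elk: MISS. Cache (LRU->MRU): [elk]
  2. access cherry: MISS. Cache (LRU->MRU): [elk cherry]
  3. access cherry: HIT. Cache (LRU->MRU): [elk cherry]
  4. access cherry: HIT. Cache (LRU->MRU): [elk cherry]
  5. access elk: HIT. Cache (LRU->MRU): [cherry elk]
  6. access mango: MISS, evict cherry. Cache (LRU->MRU): [elk mango]
  7. access hen: MISS, evict elk. Cache (LRU->MRU): [mango hen]
  8. access hen: HIT. Cache (LRU->MRU): [mango hen]
  9. access kiwi: MISS, evict mango. Cache (LRU->MRU): [hen kiwi]
  10. access hen: HIT. Cache (LRU->MRU): [kiwi hen]
  11. access hen: HIT. Cache (LRU->MRU): [kiwi hen]
  12. access kiwi: HIT. Cache (LRU->MRU): [hen kiwi]
  13. access mango: MISS, evict hen. Cache (LRU->MRU): [kiwi mango]
  14. access hen: MISS, evict kiwi. Cache (LRU->MRU): [mango hen]
  15. access cherry: MISS, evict mango. Cache (LRU->MRU): [hen cherry]
  16. access hen: HIT. Cache (LRU->MRU): [cherry hen]
  17. access hen: HIT. Cache (LRU->MRU): [cherry hen]
  18. access elk: MISS, evict cherry. Cache (LRU->MRU): [hen elk]
  19. access cherry: MISS, evict hen. Cache (LRU->MRU): [elk cherry]
  20. access mango: MISS, evict elk. Cache (LRU->MRU): [cherry mango]
  21. access mango: HIT. Cache (LRU->MRU): [cherry mango]
  22. access cherry: HIT. Cache (LRU->MRU): [mango cherry]
  23. access mango: HIT. Cache (LRU->MRU): [cherry mango]
Total: 12 hits, 11 misses, 9 evictions

Hit rate = 12/23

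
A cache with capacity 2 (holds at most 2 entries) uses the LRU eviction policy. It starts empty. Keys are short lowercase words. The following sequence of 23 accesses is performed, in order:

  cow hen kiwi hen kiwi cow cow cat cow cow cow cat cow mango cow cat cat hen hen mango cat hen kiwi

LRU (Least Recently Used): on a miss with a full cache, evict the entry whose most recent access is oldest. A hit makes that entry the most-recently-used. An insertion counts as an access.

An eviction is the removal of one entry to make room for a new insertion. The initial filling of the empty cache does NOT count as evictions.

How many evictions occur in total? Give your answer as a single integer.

LRU simulation (capacity=2):
  1. access cow: MISS. Cache (LRU->MRU): [cow]
  2. access hen: MISS. Cache (LRU->MRU): [cow hen]
  3. access kiwi: MISS, evict cow. Cache (LRU->MRU): [hen kiwi]
  4. access hen: HIT. Cache (LRU->MRU): [kiwi hen]
  5. access kiwi: HIT. Cache (LRU->MRU): [hen kiwi]
  6. access cow: MISS, evict hen. Cache (LRU->MRU): [kiwi cow]
  7. access cow: HIT. Cache (LRU->MRU): [kiwi cow]
  8. access cat: MISS, evict kiwi. Cache (LRU->MRU): [cow cat]
  9. access cow: HIT. Cache (LRU->MRU): [cat cow]
  10. access cow: HIT. Cache (LRU->MRU): [cat cow]
  11. access cow: HIT. Cache (LRU->MRU): [cat cow]
  12. access cat: HIT. Cache (LRU->MRU): [cow cat]
  13. access cow: HIT. Cache (LRU->MRU): [cat cow]
  14. access mango: MISS, evict cat. Cache (LRU->MRU): [cow mango]
  15. access cow: HIT. Cache (LRU->MRU): [mango cow]
  16. access cat: MISS, evict mango. Cache (LRU->MRU): [cow cat]
  17. access cat: HIT. Cache (LRU->MRU): [cow cat]
  18. access hen: MISS, evict cow. Cache (LRU->MRU): [cat hen]
  19. access hen: HIT. Cache (LRU->MRU): [cat hen]
  20. access mango: MISS, evict cat. Cache (LRU->MRU): [hen mango]
  21. access cat: MISS, evict hen. Cache (LRU->MRU): [mango cat]
  22. access hen: MISS, evict mango. Cache (LRU->MRU): [cat hen]
  23. access kiwi: MISS, evict cat. Cache (LRU->MRU): [hen kiwi]
Total: 11 hits, 12 misses, 10 evictions

Answer: 10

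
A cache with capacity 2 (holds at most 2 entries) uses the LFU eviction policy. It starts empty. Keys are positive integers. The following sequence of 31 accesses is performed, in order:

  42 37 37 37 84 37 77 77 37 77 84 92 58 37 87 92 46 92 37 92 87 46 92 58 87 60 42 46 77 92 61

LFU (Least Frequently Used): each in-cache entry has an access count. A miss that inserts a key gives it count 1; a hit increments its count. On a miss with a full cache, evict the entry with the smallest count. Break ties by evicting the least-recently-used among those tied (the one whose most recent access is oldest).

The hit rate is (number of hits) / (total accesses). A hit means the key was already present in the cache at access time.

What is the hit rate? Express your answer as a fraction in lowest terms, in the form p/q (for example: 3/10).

Answer: 9/31

Derivation:
LFU simulation (capacity=2):
  1. access 42: MISS. Cache: [42(c=1)]
  2. access 37: MISS. Cache: [42(c=1) 37(c=1)]
  3. access 37: HIT, count now 2. Cache: [42(c=1) 37(c=2)]
  4. access 37: HIT, count now 3. Cache: [42(c=1) 37(c=3)]
  5. access 84: MISS, evict 42(c=1). Cache: [84(c=1) 37(c=3)]
  6. access 37: HIT, count now 4. Cache: [84(c=1) 37(c=4)]
  7. access 77: MISS, evict 84(c=1). Cache: [77(c=1) 37(c=4)]
  8. access 77: HIT, count now 2. Cache: [77(c=2) 37(c=4)]
  9. access 37: HIT, count now 5. Cache: [77(c=2) 37(c=5)]
  10. access 77: HIT, count now 3. Cache: [77(c=3) 37(c=5)]
  11. access 84: MISS, evict 77(c=3). Cache: [84(c=1) 37(c=5)]
  12. access 92: MISS, evict 84(c=1). Cache: [92(c=1) 37(c=5)]
  13. access 58: MISS, evict 92(c=1). Cache: [58(c=1) 37(c=5)]
  14. access 37: HIT, count now 6. Cache: [58(c=1) 37(c=6)]
  15. access 87: MISS, evict 58(c=1). Cache: [87(c=1) 37(c=6)]
  16. access 92: MISS, evict 87(c=1). Cache: [92(c=1) 37(c=6)]
  17. access 46: MISS, evict 92(c=1). Cache: [46(c=1) 37(c=6)]
  18. access 92: MISS, evict 46(c=1). Cache: [92(c=1) 37(c=6)]
  19. access 37: HIT, count now 7. Cache: [92(c=1) 37(c=7)]
  20. access 92: HIT, count now 2. Cache: [92(c=2) 37(c=7)]
  21. access 87: MISS, evict 92(c=2). Cache: [87(c=1) 37(c=7)]
  22. access 46: MISS, evict 87(c=1). Cache: [46(c=1) 37(c=7)]
  23. access 92: MISS, evict 46(c=1). Cache: [92(c=1) 37(c=7)]
  24. access 58: MISS, evict 92(c=1). Cache: [58(c=1) 37(c=7)]
  25. access 87: MISS, evict 58(c=1). Cache: [87(c=1) 37(c=7)]
  26. access 60: MISS, evict 87(c=1). Cache: [60(c=1) 37(c=7)]
  27. access 42: MISS, evict 60(c=1). Cache: [42(c=1) 37(c=7)]
  28. access 46: MISS, evict 42(c=1). Cache: [46(c=1) 37(c=7)]
  29. access 77: MISS, evict 46(c=1). Cache: [77(c=1) 37(c=7)]
  30. access 92: MISS, evict 77(c=1). Cache: [92(c=1) 37(c=7)]
  31. access 61: MISS, evict 92(c=1). Cache: [61(c=1) 37(c=7)]
Total: 9 hits, 22 misses, 20 evictions

Hit rate = 9/31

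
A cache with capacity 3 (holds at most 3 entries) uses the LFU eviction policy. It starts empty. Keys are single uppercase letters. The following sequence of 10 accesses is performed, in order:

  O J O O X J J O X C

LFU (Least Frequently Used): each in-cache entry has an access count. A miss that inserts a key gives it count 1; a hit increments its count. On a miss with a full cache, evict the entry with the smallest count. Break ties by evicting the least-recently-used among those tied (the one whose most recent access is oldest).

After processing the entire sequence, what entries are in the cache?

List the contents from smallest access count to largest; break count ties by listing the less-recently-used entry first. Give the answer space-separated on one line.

Answer: C J O

Derivation:
LFU simulation (capacity=3):
  1. access O: MISS. Cache: [O(c=1)]
  2. access J: MISS. Cache: [O(c=1) J(c=1)]
  3. access O: HIT, count now 2. Cache: [J(c=1) O(c=2)]
  4. access O: HIT, count now 3. Cache: [J(c=1) O(c=3)]
  5. access X: MISS. Cache: [J(c=1) X(c=1) O(c=3)]
  6. access J: HIT, count now 2. Cache: [X(c=1) J(c=2) O(c=3)]
  7. access J: HIT, count now 3. Cache: [X(c=1) O(c=3) J(c=3)]
  8. access O: HIT, count now 4. Cache: [X(c=1) J(c=3) O(c=4)]
  9. access X: HIT, count now 2. Cache: [X(c=2) J(c=3) O(c=4)]
  10. access C: MISS, evict X(c=2). Cache: [C(c=1) J(c=3) O(c=4)]
Total: 6 hits, 4 misses, 1 evictions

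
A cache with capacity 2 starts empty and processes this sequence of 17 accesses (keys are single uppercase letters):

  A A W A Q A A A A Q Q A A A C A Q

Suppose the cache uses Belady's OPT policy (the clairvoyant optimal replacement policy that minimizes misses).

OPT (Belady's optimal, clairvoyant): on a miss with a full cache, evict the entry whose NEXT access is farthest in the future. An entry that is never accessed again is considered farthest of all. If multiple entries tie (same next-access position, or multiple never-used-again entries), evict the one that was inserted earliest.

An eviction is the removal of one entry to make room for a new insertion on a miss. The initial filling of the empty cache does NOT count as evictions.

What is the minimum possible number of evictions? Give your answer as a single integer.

OPT (Belady) simulation (capacity=2):
  1. access A: MISS. Cache: [A]
  2. access A: HIT. Next use of A: step 4. Cache: [A]
  3. access W: MISS. Cache: [A W]
  4. access A: HIT. Next use of A: step 6. Cache: [A W]
  5. access Q: MISS, evict W (next use: never). Cache: [A Q]
  6. access A: HIT. Next use of A: step 7. Cache: [A Q]
  7. access A: HIT. Next use of A: step 8. Cache: [A Q]
  8. access A: HIT. Next use of A: step 9. Cache: [A Q]
  9. access A: HIT. Next use of A: step 12. Cache: [A Q]
  10. access Q: HIT. Next use of Q: step 11. Cache: [A Q]
  11. access Q: HIT. Next use of Q: step 17. Cache: [A Q]
  12. access A: HIT. Next use of A: step 13. Cache: [A Q]
  13. access A: HIT. Next use of A: step 14. Cache: [A Q]
  14. access A: HIT. Next use of A: step 16. Cache: [A Q]
  15. access C: MISS, evict Q (next use: step 17). Cache: [A C]
  16. access A: HIT. Next use of A: never. Cache: [A C]
  17. access Q: MISS, evict A (next use: never). Cache: [C Q]
Total: 12 hits, 5 misses, 3 evictions

Answer: 3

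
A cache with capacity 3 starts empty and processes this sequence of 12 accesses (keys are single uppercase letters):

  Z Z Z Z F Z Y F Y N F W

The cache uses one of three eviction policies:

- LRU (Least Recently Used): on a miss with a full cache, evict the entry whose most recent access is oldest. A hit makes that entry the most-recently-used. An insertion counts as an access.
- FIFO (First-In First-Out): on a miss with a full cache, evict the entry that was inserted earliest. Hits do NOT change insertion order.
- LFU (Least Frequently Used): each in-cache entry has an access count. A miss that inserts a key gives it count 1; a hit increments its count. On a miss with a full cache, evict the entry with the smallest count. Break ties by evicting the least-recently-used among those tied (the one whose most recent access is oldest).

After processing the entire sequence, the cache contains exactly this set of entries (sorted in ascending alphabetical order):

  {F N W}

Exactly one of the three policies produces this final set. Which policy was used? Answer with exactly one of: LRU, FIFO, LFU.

Answer: LRU

Derivation:
Simulating under each policy and comparing final sets:
  LRU: final set = {F N W} -> MATCHES target
  FIFO: final set = {N W Y} -> differs
  LFU: final set = {W Y Z} -> differs
Only LRU produces the target set.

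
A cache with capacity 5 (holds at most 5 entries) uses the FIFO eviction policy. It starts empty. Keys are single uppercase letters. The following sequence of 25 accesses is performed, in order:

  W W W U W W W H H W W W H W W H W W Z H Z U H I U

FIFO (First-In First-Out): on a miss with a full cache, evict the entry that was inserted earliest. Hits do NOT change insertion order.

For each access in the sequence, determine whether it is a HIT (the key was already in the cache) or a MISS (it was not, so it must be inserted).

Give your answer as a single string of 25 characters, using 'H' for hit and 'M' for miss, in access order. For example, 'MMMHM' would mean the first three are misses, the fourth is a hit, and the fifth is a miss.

Answer: MHHMHHHMHHHHHHHHHHMHHHHMH

Derivation:
FIFO simulation (capacity=5):
  1. access W: MISS. Cache (old->new): [W]
  2. access W: HIT. Cache (old->new): [W]
  3. access W: HIT. Cache (old->new): [W]
  4. access U: MISS. Cache (old->new): [W U]
  5. access W: HIT. Cache (old->new): [W U]
  6. access W: HIT. Cache (old->new): [W U]
  7. access W: HIT. Cache (old->new): [W U]
  8. access H: MISS. Cache (old->new): [W U H]
  9. access H: HIT. Cache (old->new): [W U H]
  10. access W: HIT. Cache (old->new): [W U H]
  11. access W: HIT. Cache (old->new): [W U H]
  12. access W: HIT. Cache (old->new): [W U H]
  13. access H: HIT. Cache (old->new): [W U H]
  14. access W: HIT. Cache (old->new): [W U H]
  15. access W: HIT. Cache (old->new): [W U H]
  16. access H: HIT. Cache (old->new): [W U H]
  17. access W: HIT. Cache (old->new): [W U H]
  18. access W: HIT. Cache (old->new): [W U H]
  19. access Z: MISS. Cache (old->new): [W U H Z]
  20. access H: HIT. Cache (old->new): [W U H Z]
  21. access Z: HIT. Cache (old->new): [W U H Z]
  22. access U: HIT. Cache (old->new): [W U H Z]
  23. access H: HIT. Cache (old->new): [W U H Z]
  24. access I: MISS. Cache (old->new): [W U H Z I]
  25. access U: HIT. Cache (old->new): [W U H Z I]
Total: 20 hits, 5 misses, 0 evictions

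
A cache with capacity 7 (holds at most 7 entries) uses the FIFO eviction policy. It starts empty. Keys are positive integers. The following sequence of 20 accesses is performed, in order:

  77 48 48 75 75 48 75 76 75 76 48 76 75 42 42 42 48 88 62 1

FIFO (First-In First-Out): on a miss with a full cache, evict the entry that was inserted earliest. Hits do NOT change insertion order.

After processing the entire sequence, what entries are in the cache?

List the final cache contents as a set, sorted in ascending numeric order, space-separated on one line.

FIFO simulation (capacity=7):
  1. access 77: MISS. Cache (old->new): [77]
  2. access 48: MISS. Cache (old->new): [77 48]
  3. access 48: HIT. Cache (old->new): [77 48]
  4. access 75: MISS. Cache (old->new): [77 48 75]
  5. access 75: HIT. Cache (old->new): [77 48 75]
  6. access 48: HIT. Cache (old->new): [77 48 75]
  7. access 75: HIT. Cache (old->new): [77 48 75]
  8. access 76: MISS. Cache (old->new): [77 48 75 76]
  9. access 75: HIT. Cache (old->new): [77 48 75 76]
  10. access 76: HIT. Cache (old->new): [77 48 75 76]
  11. access 48: HIT. Cache (old->new): [77 48 75 76]
  12. access 76: HIT. Cache (old->new): [77 48 75 76]
  13. access 75: HIT. Cache (old->new): [77 48 75 76]
  14. access 42: MISS. Cache (old->new): [77 48 75 76 42]
  15. access 42: HIT. Cache (old->new): [77 48 75 76 42]
  16. access 42: HIT. Cache (old->new): [77 48 75 76 42]
  17. access 48: HIT. Cache (old->new): [77 48 75 76 42]
  18. access 88: MISS. Cache (old->new): [77 48 75 76 42 88]
  19. access 62: MISS. Cache (old->new): [77 48 75 76 42 88 62]
  20. access 1: MISS, evict 77. Cache (old->new): [48 75 76 42 88 62 1]
Total: 12 hits, 8 misses, 1 evictions

Answer: 1 42 48 62 75 76 88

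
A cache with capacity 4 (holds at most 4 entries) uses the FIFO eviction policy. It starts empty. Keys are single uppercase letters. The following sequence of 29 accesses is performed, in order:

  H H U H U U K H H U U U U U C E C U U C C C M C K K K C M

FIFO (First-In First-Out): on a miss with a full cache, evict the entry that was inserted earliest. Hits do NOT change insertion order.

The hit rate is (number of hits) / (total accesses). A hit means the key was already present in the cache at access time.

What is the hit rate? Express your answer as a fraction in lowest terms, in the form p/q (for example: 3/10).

FIFO simulation (capacity=4):
  1. access H: MISS. Cache (old->new): [H]
  2. access H: HIT. Cache (old->new): [H]
  3. access U: MISS. Cache (old->new): [H U]
  4. access H: HIT. Cache (old->new): [H U]
  5. access U: HIT. Cache (old->new): [H U]
  6. access U: HIT. Cache (old->new): [H U]
  7. access K: MISS. Cache (old->new): [H U K]
  8. access H: HIT. Cache (old->new): [H U K]
  9. access H: HIT. Cache (old->new): [H U K]
  10. access U: HIT. Cache (old->new): [H U K]
  11. access U: HIT. Cache (old->new): [H U K]
  12. access U: HIT. Cache (old->new): [H U K]
  13. access U: HIT. Cache (old->new): [H U K]
  14. access U: HIT. Cache (old->new): [H U K]
  15. access C: MISS. Cache (old->new): [H U K C]
  16. access E: MISS, evict H. Cache (old->new): [U K C E]
  17. access C: HIT. Cache (old->new): [U K C E]
  18. access U: HIT. Cache (old->new): [U K C E]
  19. access U: HIT. Cache (old->new): [U K C E]
  20. access C: HIT. Cache (old->new): [U K C E]
  21. access C: HIT. Cache (old->new): [U K C E]
  22. access C: HIT. Cache (old->new): [U K C E]
  23. access M: MISS, evict U. Cache (old->new): [K C E M]
  24. access C: HIT. Cache (old->new): [K C E M]
  25. access K: HIT. Cache (old->new): [K C E M]
  26. access K: HIT. Cache (old->new): [K C E M]
  27. access K: HIT. Cache (old->new): [K C E M]
  28. access C: HIT. Cache (old->new): [K C E M]
  29. access M: HIT. Cache (old->new): [K C E M]
Total: 23 hits, 6 misses, 2 evictions

Hit rate = 23/29

Answer: 23/29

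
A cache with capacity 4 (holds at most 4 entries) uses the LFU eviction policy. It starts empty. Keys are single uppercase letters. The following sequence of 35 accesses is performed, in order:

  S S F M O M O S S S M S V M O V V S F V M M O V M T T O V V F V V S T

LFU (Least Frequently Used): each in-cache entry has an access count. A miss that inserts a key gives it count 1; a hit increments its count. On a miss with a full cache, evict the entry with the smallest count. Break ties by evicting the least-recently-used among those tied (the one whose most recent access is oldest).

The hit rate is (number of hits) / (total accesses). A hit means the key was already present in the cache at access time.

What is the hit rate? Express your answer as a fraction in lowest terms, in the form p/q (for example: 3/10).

Answer: 24/35

Derivation:
LFU simulation (capacity=4):
  1. access S: MISS. Cache: [S(c=1)]
  2. access S: HIT, count now 2. Cache: [S(c=2)]
  3. access F: MISS. Cache: [F(c=1) S(c=2)]
  4. access M: MISS. Cache: [F(c=1) M(c=1) S(c=2)]
  5. access O: MISS. Cache: [F(c=1) M(c=1) O(c=1) S(c=2)]
  6. access M: HIT, count now 2. Cache: [F(c=1) O(c=1) S(c=2) M(c=2)]
  7. access O: HIT, count now 2. Cache: [F(c=1) S(c=2) M(c=2) O(c=2)]
  8. access S: HIT, count now 3. Cache: [F(c=1) M(c=2) O(c=2) S(c=3)]
  9. access S: HIT, count now 4. Cache: [F(c=1) M(c=2) O(c=2) S(c=4)]
  10. access S: HIT, count now 5. Cache: [F(c=1) M(c=2) O(c=2) S(c=5)]
  11. access M: HIT, count now 3. Cache: [F(c=1) O(c=2) M(c=3) S(c=5)]
  12. access S: HIT, count now 6. Cache: [F(c=1) O(c=2) M(c=3) S(c=6)]
  13. access V: MISS, evict F(c=1). Cache: [V(c=1) O(c=2) M(c=3) S(c=6)]
  14. access M: HIT, count now 4. Cache: [V(c=1) O(c=2) M(c=4) S(c=6)]
  15. access O: HIT, count now 3. Cache: [V(c=1) O(c=3) M(c=4) S(c=6)]
  16. access V: HIT, count now 2. Cache: [V(c=2) O(c=3) M(c=4) S(c=6)]
  17. access V: HIT, count now 3. Cache: [O(c=3) V(c=3) M(c=4) S(c=6)]
  18. access S: HIT, count now 7. Cache: [O(c=3) V(c=3) M(c=4) S(c=7)]
  19. access F: MISS, evict O(c=3). Cache: [F(c=1) V(c=3) M(c=4) S(c=7)]
  20. access V: HIT, count now 4. Cache: [F(c=1) M(c=4) V(c=4) S(c=7)]
  21. access M: HIT, count now 5. Cache: [F(c=1) V(c=4) M(c=5) S(c=7)]
  22. access M: HIT, count now 6. Cache: [F(c=1) V(c=4) M(c=6) S(c=7)]
  23. access O: MISS, evict F(c=1). Cache: [O(c=1) V(c=4) M(c=6) S(c=7)]
  24. access V: HIT, count now 5. Cache: [O(c=1) V(c=5) M(c=6) S(c=7)]
  25. access M: HIT, count now 7. Cache: [O(c=1) V(c=5) S(c=7) M(c=7)]
  26. access T: MISS, evict O(c=1). Cache: [T(c=1) V(c=5) S(c=7) M(c=7)]
  27. access T: HIT, count now 2. Cache: [T(c=2) V(c=5) S(c=7) M(c=7)]
  28. access O: MISS, evict T(c=2). Cache: [O(c=1) V(c=5) S(c=7) M(c=7)]
  29. access V: HIT, count now 6. Cache: [O(c=1) V(c=6) S(c=7) M(c=7)]
  30. access V: HIT, count now 7. Cache: [O(c=1) S(c=7) M(c=7) V(c=7)]
  31. access F: MISS, evict O(c=1). Cache: [F(c=1) S(c=7) M(c=7) V(c=7)]
  32. access V: HIT, count now 8. Cache: [F(c=1) S(c=7) M(c=7) V(c=8)]
  33. access V: HIT, count now 9. Cache: [F(c=1) S(c=7) M(c=7) V(c=9)]
  34. access S: HIT, count now 8. Cache: [F(c=1) M(c=7) S(c=8) V(c=9)]
  35. access T: MISS, evict F(c=1). Cache: [T(c=1) M(c=7) S(c=8) V(c=9)]
Total: 24 hits, 11 misses, 7 evictions

Hit rate = 24/35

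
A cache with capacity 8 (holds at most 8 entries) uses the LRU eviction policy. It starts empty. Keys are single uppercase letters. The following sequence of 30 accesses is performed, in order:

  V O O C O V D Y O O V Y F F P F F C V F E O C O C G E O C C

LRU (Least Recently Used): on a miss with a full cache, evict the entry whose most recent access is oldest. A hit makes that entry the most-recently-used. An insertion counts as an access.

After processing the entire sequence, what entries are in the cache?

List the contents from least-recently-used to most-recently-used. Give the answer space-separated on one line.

LRU simulation (capacity=8):
  1. access V: MISS. Cache (LRU->MRU): [V]
  2. access O: MISS. Cache (LRU->MRU): [V O]
  3. access O: HIT. Cache (LRU->MRU): [V O]
  4. access C: MISS. Cache (LRU->MRU): [V O C]
  5. access O: HIT. Cache (LRU->MRU): [V C O]
  6. access V: HIT. Cache (LRU->MRU): [C O V]
  7. access D: MISS. Cache (LRU->MRU): [C O V D]
  8. access Y: MISS. Cache (LRU->MRU): [C O V D Y]
  9. access O: HIT. Cache (LRU->MRU): [C V D Y O]
  10. access O: HIT. Cache (LRU->MRU): [C V D Y O]
  11. access V: HIT. Cache (LRU->MRU): [C D Y O V]
  12. access Y: HIT. Cache (LRU->MRU): [C D O V Y]
  13. access F: MISS. Cache (LRU->MRU): [C D O V Y F]
  14. access F: HIT. Cache (LRU->MRU): [C D O V Y F]
  15. access P: MISS. Cache (LRU->MRU): [C D O V Y F P]
  16. access F: HIT. Cache (LRU->MRU): [C D O V Y P F]
  17. access F: HIT. Cache (LRU->MRU): [C D O V Y P F]
  18. access C: HIT. Cache (LRU->MRU): [D O V Y P F C]
  19. access V: HIT. Cache (LRU->MRU): [D O Y P F C V]
  20. access F: HIT. Cache (LRU->MRU): [D O Y P C V F]
  21. access E: MISS. Cache (LRU->MRU): [D O Y P C V F E]
  22. access O: HIT. Cache (LRU->MRU): [D Y P C V F E O]
  23. access C: HIT. Cache (LRU->MRU): [D Y P V F E O C]
  24. access O: HIT. Cache (LRU->MRU): [D Y P V F E C O]
  25. access C: HIT. Cache (LRU->MRU): [D Y P V F E O C]
  26. access G: MISS, evict D. Cache (LRU->MRU): [Y P V F E O C G]
  27. access E: HIT. Cache (LRU->MRU): [Y P V F O C G E]
  28. access O: HIT. Cache (LRU->MRU): [Y P V F C G E O]
  29. access C: HIT. Cache (LRU->MRU): [Y P V F G E O C]
  30. access C: HIT. Cache (LRU->MRU): [Y P V F G E O C]
Total: 21 hits, 9 misses, 1 evictions

Answer: Y P V F G E O C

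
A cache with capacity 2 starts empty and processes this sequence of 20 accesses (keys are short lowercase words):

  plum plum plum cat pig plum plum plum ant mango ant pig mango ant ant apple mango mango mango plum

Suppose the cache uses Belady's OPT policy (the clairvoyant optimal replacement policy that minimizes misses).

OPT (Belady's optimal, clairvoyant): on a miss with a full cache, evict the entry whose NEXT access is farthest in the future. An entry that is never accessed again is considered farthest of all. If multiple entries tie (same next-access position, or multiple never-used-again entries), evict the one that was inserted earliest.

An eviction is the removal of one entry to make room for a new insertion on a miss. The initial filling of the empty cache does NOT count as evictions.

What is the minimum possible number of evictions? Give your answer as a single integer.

OPT (Belady) simulation (capacity=2):
  1. access plum: MISS. Cache: [plum]
  2. access plum: HIT. Next use of plum: step 3. Cache: [plum]
  3. access plum: HIT. Next use of plum: step 6. Cache: [plum]
  4. access cat: MISS. Cache: [plum cat]
  5. access pig: MISS, evict cat (next use: never). Cache: [plum pig]
  6. access plum: HIT. Next use of plum: step 7. Cache: [plum pig]
  7. access plum: HIT. Next use of plum: step 8. Cache: [plum pig]
  8. access plum: HIT. Next use of plum: step 20. Cache: [plum pig]
  9. access ant: MISS, evict plum (next use: step 20). Cache: [pig ant]
  10. access mango: MISS, evict pig (next use: step 12). Cache: [ant mango]
  11. access ant: HIT. Next use of ant: step 14. Cache: [ant mango]
  12. access pig: MISS, evict ant (next use: step 14). Cache: [mango pig]
  13. access mango: HIT. Next use of mango: step 17. Cache: [mango pig]
  14. access ant: MISS, evict pig (next use: never). Cache: [mango ant]
  15. access ant: HIT. Next use of ant: never. Cache: [mango ant]
  16. access apple: MISS, evict ant (next use: never). Cache: [mango apple]
  17. access mango: HIT. Next use of mango: step 18. Cache: [mango apple]
  18. access mango: HIT. Next use of mango: step 19. Cache: [mango apple]
  19. access mango: HIT. Next use of mango: never. Cache: [mango apple]
  20. access plum: MISS, evict mango (next use: never). Cache: [apple plum]
Total: 11 hits, 9 misses, 7 evictions

Answer: 7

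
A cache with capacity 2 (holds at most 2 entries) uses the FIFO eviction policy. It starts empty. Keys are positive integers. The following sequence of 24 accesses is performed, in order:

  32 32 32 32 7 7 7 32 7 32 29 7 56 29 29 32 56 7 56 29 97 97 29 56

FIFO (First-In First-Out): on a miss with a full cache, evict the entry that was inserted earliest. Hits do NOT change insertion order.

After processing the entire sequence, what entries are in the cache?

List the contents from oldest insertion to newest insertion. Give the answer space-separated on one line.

Answer: 97 56

Derivation:
FIFO simulation (capacity=2):
  1. access 32: MISS. Cache (old->new): [32]
  2. access 32: HIT. Cache (old->new): [32]
  3. access 32: HIT. Cache (old->new): [32]
  4. access 32: HIT. Cache (old->new): [32]
  5. access 7: MISS. Cache (old->new): [32 7]
  6. access 7: HIT. Cache (old->new): [32 7]
  7. access 7: HIT. Cache (old->new): [32 7]
  8. access 32: HIT. Cache (old->new): [32 7]
  9. access 7: HIT. Cache (old->new): [32 7]
  10. access 32: HIT. Cache (old->new): [32 7]
  11. access 29: MISS, evict 32. Cache (old->new): [7 29]
  12. access 7: HIT. Cache (old->new): [7 29]
  13. access 56: MISS, evict 7. Cache (old->new): [29 56]
  14. access 29: HIT. Cache (old->new): [29 56]
  15. access 29: HIT. Cache (old->new): [29 56]
  16. access 32: MISS, evict 29. Cache (old->new): [56 32]
  17. access 56: HIT. Cache (old->new): [56 32]
  18. access 7: MISS, evict 56. Cache (old->new): [32 7]
  19. access 56: MISS, evict 32. Cache (old->new): [7 56]
  20. access 29: MISS, evict 7. Cache (old->new): [56 29]
  21. access 97: MISS, evict 56. Cache (old->new): [29 97]
  22. access 97: HIT. Cache (old->new): [29 97]
  23. access 29: HIT. Cache (old->new): [29 97]
  24. access 56: MISS, evict 29. Cache (old->new): [97 56]
Total: 14 hits, 10 misses, 8 evictions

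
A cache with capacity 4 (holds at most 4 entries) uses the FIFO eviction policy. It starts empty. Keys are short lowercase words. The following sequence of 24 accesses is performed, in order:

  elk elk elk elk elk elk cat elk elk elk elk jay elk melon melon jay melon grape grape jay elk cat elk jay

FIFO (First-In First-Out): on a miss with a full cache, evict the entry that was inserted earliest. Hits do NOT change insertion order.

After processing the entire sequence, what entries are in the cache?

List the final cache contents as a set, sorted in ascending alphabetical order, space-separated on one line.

FIFO simulation (capacity=4):
  1. access elk: MISS. Cache (old->new): [elk]
  2. access elk: HIT. Cache (old->new): [elk]
  3. access elk: HIT. Cache (old->new): [elk]
  4. access elk: HIT. Cache (old->new): [elk]
  5. access elk: HIT. Cache (old->new): [elk]
  6. access elk: HIT. Cache (old->new): [elk]
  7. access cat: MISS. Cache (old->new): [elk cat]
  8. access elk: HIT. Cache (old->new): [elk cat]
  9. access elk: HIT. Cache (old->new): [elk cat]
  10. access elk: HIT. Cache (old->new): [elk cat]
  11. access elk: HIT. Cache (old->new): [elk cat]
  12. access jay: MISS. Cache (old->new): [elk cat jay]
  13. access elk: HIT. Cache (old->new): [elk cat jay]
  14. access melon: MISS. Cache (old->new): [elk cat jay melon]
  15. access melon: HIT. Cache (old->new): [elk cat jay melon]
  16. access jay: HIT. Cache (old->new): [elk cat jay melon]
  17. access melon: HIT. Cache (old->new): [elk cat jay melon]
  18. access grape: MISS, evict elk. Cache (old->new): [cat jay melon grape]
  19. access grape: HIT. Cache (old->new): [cat jay melon grape]
  20. access jay: HIT. Cache (old->new): [cat jay melon grape]
  21. access elk: MISS, evict cat. Cache (old->new): [jay melon grape elk]
  22. access cat: MISS, evict jay. Cache (old->new): [melon grape elk cat]
  23. access elk: HIT. Cache (old->new): [melon grape elk cat]
  24. access jay: MISS, evict melon. Cache (old->new): [grape elk cat jay]
Total: 16 hits, 8 misses, 4 evictions

Answer: cat elk grape jay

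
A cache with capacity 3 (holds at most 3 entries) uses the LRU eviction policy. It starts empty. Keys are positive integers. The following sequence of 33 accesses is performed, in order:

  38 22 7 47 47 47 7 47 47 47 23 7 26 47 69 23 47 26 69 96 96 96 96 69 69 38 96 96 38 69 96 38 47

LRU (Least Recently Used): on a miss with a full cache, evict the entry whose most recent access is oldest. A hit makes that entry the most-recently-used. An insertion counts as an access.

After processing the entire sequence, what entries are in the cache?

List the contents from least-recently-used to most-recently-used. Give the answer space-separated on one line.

Answer: 96 38 47

Derivation:
LRU simulation (capacity=3):
  1. access 38: MISS. Cache (LRU->MRU): [38]
  2. access 22: MISS. Cache (LRU->MRU): [38 22]
  3. access 7: MISS. Cache (LRU->MRU): [38 22 7]
  4. access 47: MISS, evict 38. Cache (LRU->MRU): [22 7 47]
  5. access 47: HIT. Cache (LRU->MRU): [22 7 47]
  6. access 47: HIT. Cache (LRU->MRU): [22 7 47]
  7. access 7: HIT. Cache (LRU->MRU): [22 47 7]
  8. access 47: HIT. Cache (LRU->MRU): [22 7 47]
  9. access 47: HIT. Cache (LRU->MRU): [22 7 47]
  10. access 47: HIT. Cache (LRU->MRU): [22 7 47]
  11. access 23: MISS, evict 22. Cache (LRU->MRU): [7 47 23]
  12. access 7: HIT. Cache (LRU->MRU): [47 23 7]
  13. access 26: MISS, evict 47. Cache (LRU->MRU): [23 7 26]
  14. access 47: MISS, evict 23. Cache (LRU->MRU): [7 26 47]
  15. access 69: MISS, evict 7. Cache (LRU->MRU): [26 47 69]
  16. access 23: MISS, evict 26. Cache (LRU->MRU): [47 69 23]
  17. access 47: HIT. Cache (LRU->MRU): [69 23 47]
  18. access 26: MISS, evict 69. Cache (LRU->MRU): [23 47 26]
  19. access 69: MISS, evict 23. Cache (LRU->MRU): [47 26 69]
  20. access 96: MISS, evict 47. Cache (LRU->MRU): [26 69 96]
  21. access 96: HIT. Cache (LRU->MRU): [26 69 96]
  22. access 96: HIT. Cache (LRU->MRU): [26 69 96]
  23. access 96: HIT. Cache (LRU->MRU): [26 69 96]
  24. access 69: HIT. Cache (LRU->MRU): [26 96 69]
  25. access 69: HIT. Cache (LRU->MRU): [26 96 69]
  26. access 38: MISS, evict 26. Cache (LRU->MRU): [96 69 38]
  27. access 96: HIT. Cache (LRU->MRU): [69 38 96]
  28. access 96: HIT. Cache (LRU->MRU): [69 38 96]
  29. access 38: HIT. Cache (LRU->MRU): [69 96 38]
  30. access 69: HIT. Cache (LRU->MRU): [96 38 69]
  31. access 96: HIT. Cache (LRU->MRU): [38 69 96]
  32. access 38: HIT. Cache (LRU->MRU): [69 96 38]
  33. access 47: MISS, evict 69. Cache (LRU->MRU): [96 38 47]
Total: 19 hits, 14 misses, 11 evictions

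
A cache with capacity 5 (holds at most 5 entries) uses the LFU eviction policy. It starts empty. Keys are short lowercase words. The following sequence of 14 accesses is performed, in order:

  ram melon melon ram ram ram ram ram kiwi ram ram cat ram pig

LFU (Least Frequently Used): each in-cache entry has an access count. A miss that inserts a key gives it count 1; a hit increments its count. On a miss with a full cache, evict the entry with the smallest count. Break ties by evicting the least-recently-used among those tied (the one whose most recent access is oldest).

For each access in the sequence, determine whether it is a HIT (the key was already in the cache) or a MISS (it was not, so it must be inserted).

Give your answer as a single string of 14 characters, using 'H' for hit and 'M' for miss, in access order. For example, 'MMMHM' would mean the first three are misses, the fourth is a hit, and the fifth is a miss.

LFU simulation (capacity=5):
  1. access ram: MISS. Cache: [ram(c=1)]
  2. access melon: MISS. Cache: [ram(c=1) melon(c=1)]
  3. access melon: HIT, count now 2. Cache: [ram(c=1) melon(c=2)]
  4. access ram: HIT, count now 2. Cache: [melon(c=2) ram(c=2)]
  5. access ram: HIT, count now 3. Cache: [melon(c=2) ram(c=3)]
  6. access ram: HIT, count now 4. Cache: [melon(c=2) ram(c=4)]
  7. access ram: HIT, count now 5. Cache: [melon(c=2) ram(c=5)]
  8. access ram: HIT, count now 6. Cache: [melon(c=2) ram(c=6)]
  9. access kiwi: MISS. Cache: [kiwi(c=1) melon(c=2) ram(c=6)]
  10. access ram: HIT, count now 7. Cache: [kiwi(c=1) melon(c=2) ram(c=7)]
  11. access ram: HIT, count now 8. Cache: [kiwi(c=1) melon(c=2) ram(c=8)]
  12. access cat: MISS. Cache: [kiwi(c=1) cat(c=1) melon(c=2) ram(c=8)]
  13. access ram: HIT, count now 9. Cache: [kiwi(c=1) cat(c=1) melon(c=2) ram(c=9)]
  14. access pig: MISS. Cache: [kiwi(c=1) cat(c=1) pig(c=1) melon(c=2) ram(c=9)]
Total: 9 hits, 5 misses, 0 evictions

Answer: MMHHHHHHMHHMHM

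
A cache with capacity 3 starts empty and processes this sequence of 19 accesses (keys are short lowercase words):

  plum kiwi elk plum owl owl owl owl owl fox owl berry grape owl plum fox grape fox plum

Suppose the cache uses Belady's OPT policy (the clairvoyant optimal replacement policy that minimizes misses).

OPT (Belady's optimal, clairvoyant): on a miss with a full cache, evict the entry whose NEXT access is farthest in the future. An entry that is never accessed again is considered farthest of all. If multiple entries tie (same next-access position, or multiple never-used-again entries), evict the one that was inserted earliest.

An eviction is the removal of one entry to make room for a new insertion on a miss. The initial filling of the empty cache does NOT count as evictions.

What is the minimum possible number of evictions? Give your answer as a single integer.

Answer: 5

Derivation:
OPT (Belady) simulation (capacity=3):
  1. access plum: MISS. Cache: [plum]
  2. access kiwi: MISS. Cache: [plum kiwi]
  3. access elk: MISS. Cache: [plum kiwi elk]
  4. access plum: HIT. Next use of plum: step 15. Cache: [plum kiwi elk]
  5. access owl: MISS, evict kiwi (next use: never). Cache: [plum elk owl]
  6. access owl: HIT. Next use of owl: step 7. Cache: [plum elk owl]
  7. access owl: HIT. Next use of owl: step 8. Cache: [plum elk owl]
  8. access owl: HIT. Next use of owl: step 9. Cache: [plum elk owl]
  9. access owl: HIT. Next use of owl: step 11. Cache: [plum elk owl]
  10. access fox: MISS, evict elk (next use: never). Cache: [plum owl fox]
  11. access owl: HIT. Next use of owl: step 14. Cache: [plum owl fox]
  12. access berry: MISS, evict fox (next use: step 16). Cache: [plum owl berry]
  13. access grape: MISS, evict berry (next use: never). Cache: [plum owl grape]
  14. access owl: HIT. Next use of owl: never. Cache: [plum owl grape]
  15. access plum: HIT. Next use of plum: step 19. Cache: [plum owl grape]
  16. access fox: MISS, evict owl (next use: never). Cache: [plum grape fox]
  17. access grape: HIT. Next use of grape: never. Cache: [plum grape fox]
  18. access fox: HIT. Next use of fox: never. Cache: [plum grape fox]
  19. access plum: HIT. Next use of plum: never. Cache: [plum grape fox]
Total: 11 hits, 8 misses, 5 evictions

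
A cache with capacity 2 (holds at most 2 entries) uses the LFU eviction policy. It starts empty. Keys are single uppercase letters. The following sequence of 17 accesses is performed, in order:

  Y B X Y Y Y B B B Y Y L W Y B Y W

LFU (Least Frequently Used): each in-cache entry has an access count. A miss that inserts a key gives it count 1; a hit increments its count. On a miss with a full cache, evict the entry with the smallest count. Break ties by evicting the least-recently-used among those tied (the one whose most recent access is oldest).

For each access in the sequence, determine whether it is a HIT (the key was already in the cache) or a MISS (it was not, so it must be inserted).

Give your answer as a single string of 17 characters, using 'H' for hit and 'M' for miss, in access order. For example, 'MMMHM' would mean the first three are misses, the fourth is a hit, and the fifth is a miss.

Answer: MMMMHHMHHHHMMHMHM

Derivation:
LFU simulation (capacity=2):
  1. access Y: MISS. Cache: [Y(c=1)]
  2. access B: MISS. Cache: [Y(c=1) B(c=1)]
  3. access X: MISS, evict Y(c=1). Cache: [B(c=1) X(c=1)]
  4. access Y: MISS, evict B(c=1). Cache: [X(c=1) Y(c=1)]
  5. access Y: HIT, count now 2. Cache: [X(c=1) Y(c=2)]
  6. access Y: HIT, count now 3. Cache: [X(c=1) Y(c=3)]
  7. access B: MISS, evict X(c=1). Cache: [B(c=1) Y(c=3)]
  8. access B: HIT, count now 2. Cache: [B(c=2) Y(c=3)]
  9. access B: HIT, count now 3. Cache: [Y(c=3) B(c=3)]
  10. access Y: HIT, count now 4. Cache: [B(c=3) Y(c=4)]
  11. access Y: HIT, count now 5. Cache: [B(c=3) Y(c=5)]
  12. access L: MISS, evict B(c=3). Cache: [L(c=1) Y(c=5)]
  13. access W: MISS, evict L(c=1). Cache: [W(c=1) Y(c=5)]
  14. access Y: HIT, count now 6. Cache: [W(c=1) Y(c=6)]
  15. access B: MISS, evict W(c=1). Cache: [B(c=1) Y(c=6)]
  16. access Y: HIT, count now 7. Cache: [B(c=1) Y(c=7)]
  17. access W: MISS, evict B(c=1). Cache: [W(c=1) Y(c=7)]
Total: 8 hits, 9 misses, 7 evictions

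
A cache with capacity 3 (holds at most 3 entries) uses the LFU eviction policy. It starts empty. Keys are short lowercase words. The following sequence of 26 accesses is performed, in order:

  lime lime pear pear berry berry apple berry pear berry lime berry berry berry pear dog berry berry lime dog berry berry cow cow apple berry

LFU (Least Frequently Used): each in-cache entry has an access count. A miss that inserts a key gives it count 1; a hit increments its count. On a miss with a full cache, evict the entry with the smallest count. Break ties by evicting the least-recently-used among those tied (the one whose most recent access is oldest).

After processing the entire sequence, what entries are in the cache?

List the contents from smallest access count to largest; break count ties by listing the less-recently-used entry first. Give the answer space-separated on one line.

LFU simulation (capacity=3):
  1. access lime: MISS. Cache: [lime(c=1)]
  2. access lime: HIT, count now 2. Cache: [lime(c=2)]
  3. access pear: MISS. Cache: [pear(c=1) lime(c=2)]
  4. access pear: HIT, count now 2. Cache: [lime(c=2) pear(c=2)]
  5. access berry: MISS. Cache: [berry(c=1) lime(c=2) pear(c=2)]
  6. access berry: HIT, count now 2. Cache: [lime(c=2) pear(c=2) berry(c=2)]
  7. access apple: MISS, evict lime(c=2). Cache: [apple(c=1) pear(c=2) berry(c=2)]
  8. access berry: HIT, count now 3. Cache: [apple(c=1) pear(c=2) berry(c=3)]
  9. access pear: HIT, count now 3. Cache: [apple(c=1) berry(c=3) pear(c=3)]
  10. access berry: HIT, count now 4. Cache: [apple(c=1) pear(c=3) berry(c=4)]
  11. access lime: MISS, evict apple(c=1). Cache: [lime(c=1) pear(c=3) berry(c=4)]
  12. access berry: HIT, count now 5. Cache: [lime(c=1) pear(c=3) berry(c=5)]
  13. access berry: HIT, count now 6. Cache: [lime(c=1) pear(c=3) berry(c=6)]
  14. access berry: HIT, count now 7. Cache: [lime(c=1) pear(c=3) berry(c=7)]
  15. access pear: HIT, count now 4. Cache: [lime(c=1) pear(c=4) berry(c=7)]
  16. access dog: MISS, evict lime(c=1). Cache: [dog(c=1) pear(c=4) berry(c=7)]
  17. access berry: HIT, count now 8. Cache: [dog(c=1) pear(c=4) berry(c=8)]
  18. access berry: HIT, count now 9. Cache: [dog(c=1) pear(c=4) berry(c=9)]
  19. access lime: MISS, evict dog(c=1). Cache: [lime(c=1) pear(c=4) berry(c=9)]
  20. access dog: MISS, evict lime(c=1). Cache: [dog(c=1) pear(c=4) berry(c=9)]
  21. access berry: HIT, count now 10. Cache: [dog(c=1) pear(c=4) berry(c=10)]
  22. access berry: HIT, count now 11. Cache: [dog(c=1) pear(c=4) berry(c=11)]
  23. access cow: MISS, evict dog(c=1). Cache: [cow(c=1) pear(c=4) berry(c=11)]
  24. access cow: HIT, count now 2. Cache: [cow(c=2) pear(c=4) berry(c=11)]
  25. access apple: MISS, evict cow(c=2). Cache: [apple(c=1) pear(c=4) berry(c=11)]
  26. access berry: HIT, count now 12. Cache: [apple(c=1) pear(c=4) berry(c=12)]
Total: 16 hits, 10 misses, 7 evictions

Answer: apple pear berry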